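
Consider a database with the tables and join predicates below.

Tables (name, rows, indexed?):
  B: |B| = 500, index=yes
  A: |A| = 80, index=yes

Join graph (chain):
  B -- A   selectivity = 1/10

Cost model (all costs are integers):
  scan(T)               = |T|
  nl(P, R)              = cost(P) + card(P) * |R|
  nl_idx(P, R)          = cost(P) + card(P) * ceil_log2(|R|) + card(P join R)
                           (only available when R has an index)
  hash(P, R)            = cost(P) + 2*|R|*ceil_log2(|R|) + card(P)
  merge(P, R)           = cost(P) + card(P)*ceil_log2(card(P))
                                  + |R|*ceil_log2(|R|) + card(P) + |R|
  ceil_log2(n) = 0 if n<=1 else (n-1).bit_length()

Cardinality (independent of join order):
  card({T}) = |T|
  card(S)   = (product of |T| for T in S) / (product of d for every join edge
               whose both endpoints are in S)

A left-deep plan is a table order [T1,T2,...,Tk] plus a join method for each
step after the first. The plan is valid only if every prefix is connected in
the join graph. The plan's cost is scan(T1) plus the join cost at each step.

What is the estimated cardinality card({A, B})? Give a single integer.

Tables in S: A(80), B(500)
Edges inside S: B-A(d=10)
numerator = 80 * 500 = 40000
denominator = 10 = 10
card(S) = 40000 / 10 = 4000

4000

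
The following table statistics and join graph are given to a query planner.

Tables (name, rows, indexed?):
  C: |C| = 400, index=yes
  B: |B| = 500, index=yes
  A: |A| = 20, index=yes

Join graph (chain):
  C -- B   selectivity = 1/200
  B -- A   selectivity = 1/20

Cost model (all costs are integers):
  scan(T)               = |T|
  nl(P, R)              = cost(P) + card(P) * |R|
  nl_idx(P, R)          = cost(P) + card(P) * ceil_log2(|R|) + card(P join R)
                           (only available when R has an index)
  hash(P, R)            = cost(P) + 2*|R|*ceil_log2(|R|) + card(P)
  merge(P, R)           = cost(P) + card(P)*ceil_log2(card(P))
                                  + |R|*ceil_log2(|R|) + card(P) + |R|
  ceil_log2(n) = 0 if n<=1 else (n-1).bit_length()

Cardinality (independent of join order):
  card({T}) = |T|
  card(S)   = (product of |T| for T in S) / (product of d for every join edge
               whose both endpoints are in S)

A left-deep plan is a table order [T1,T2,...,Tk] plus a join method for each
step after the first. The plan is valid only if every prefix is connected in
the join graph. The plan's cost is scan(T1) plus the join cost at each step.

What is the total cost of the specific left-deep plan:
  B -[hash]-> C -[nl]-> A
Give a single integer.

step 1: scan B: cost=500, card=500
step 2: join C via hash
    card(P join C) = 500*400/(200) = 1000
    cost = 500 + 2*400*9 + 500 = 8200
step 3: join A via nl
    card(P join A) = 1000*20/(20) = 1000
    cost = 8200 + 1000*20 = 28200

28200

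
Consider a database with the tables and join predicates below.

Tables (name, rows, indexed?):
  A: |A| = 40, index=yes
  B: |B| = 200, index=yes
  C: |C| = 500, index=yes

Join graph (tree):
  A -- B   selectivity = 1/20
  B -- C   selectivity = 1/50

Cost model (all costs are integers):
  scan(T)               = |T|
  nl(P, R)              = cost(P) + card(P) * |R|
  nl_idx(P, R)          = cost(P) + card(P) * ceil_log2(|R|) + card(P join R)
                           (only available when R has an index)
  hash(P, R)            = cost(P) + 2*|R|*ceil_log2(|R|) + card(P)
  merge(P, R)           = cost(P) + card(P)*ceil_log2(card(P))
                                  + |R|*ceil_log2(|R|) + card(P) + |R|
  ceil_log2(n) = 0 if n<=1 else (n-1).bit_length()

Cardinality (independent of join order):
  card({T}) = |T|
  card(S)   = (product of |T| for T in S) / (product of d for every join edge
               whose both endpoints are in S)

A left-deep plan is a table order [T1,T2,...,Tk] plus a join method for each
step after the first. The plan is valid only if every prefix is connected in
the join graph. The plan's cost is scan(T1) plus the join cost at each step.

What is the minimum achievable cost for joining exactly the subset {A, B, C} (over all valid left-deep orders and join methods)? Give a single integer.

6480

Selinger DP over subsets of {A,B,C}:
  {A}: scan cost=40, card=40
  {B}: scan cost=200, card=200
  {C}: scan cost=500, card=500
  {AB}: card=400; try (B,nl_idx)→760, (A,hash)→880, (A,nl_idx)→1800, (B,merge)→2120, (A,merge)→2280, (B,hash)→3280 …(+2); best=760 via (B,nl_idx)
  {BC}: card=2000; try (C,nl_idx)→4000, (B,hash)→4200, (B,nl_idx)→6500, (C,merge)→7000, (B,merge)→7300, (C,hash)→9400 …(+2); best=4000 via (C,nl_idx)
  {ABC}: card=4000; try (A,hash)→6480, (C,nl_idx)→8360, (C,merge)→9760, (C,hash)→10160, (A,nl_idx)→20000, (A,merge)→28280 …(+2); best=6480 via (A,hash)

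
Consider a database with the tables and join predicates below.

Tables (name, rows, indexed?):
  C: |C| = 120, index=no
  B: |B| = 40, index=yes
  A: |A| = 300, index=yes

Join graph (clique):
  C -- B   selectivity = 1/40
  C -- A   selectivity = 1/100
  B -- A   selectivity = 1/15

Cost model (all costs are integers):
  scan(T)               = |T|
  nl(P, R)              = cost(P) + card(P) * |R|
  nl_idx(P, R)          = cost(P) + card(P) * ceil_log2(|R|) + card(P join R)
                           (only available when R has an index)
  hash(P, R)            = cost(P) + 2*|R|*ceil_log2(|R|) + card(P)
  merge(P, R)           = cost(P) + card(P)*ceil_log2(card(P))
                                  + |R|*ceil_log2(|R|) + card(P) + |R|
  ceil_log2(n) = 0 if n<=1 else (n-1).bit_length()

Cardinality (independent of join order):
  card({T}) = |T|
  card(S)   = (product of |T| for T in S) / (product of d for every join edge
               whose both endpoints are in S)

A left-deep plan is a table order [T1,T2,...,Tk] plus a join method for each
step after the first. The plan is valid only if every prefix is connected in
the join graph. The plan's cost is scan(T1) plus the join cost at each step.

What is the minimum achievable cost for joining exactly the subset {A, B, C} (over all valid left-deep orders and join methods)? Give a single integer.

1824

Selinger DP over subsets of {A,B,C}:
  {C}: scan cost=120, card=120
  {B}: scan cost=40, card=40
  {A}: scan cost=300, card=300
  {BC}: card=120; try (B,hash)→720, (B,nl_idx)→960, (C,merge)→1280, (B,merge)→1360, (C,hash)→1760, (C,nl)→4840 …(+1); best=720 via (B,hash)
  {AC}: card=360; try (A,nl_idx)→1560, (C,hash)→2280, (A,merge)→4080, (C,merge)→4260, (A,hash)→5640, (A,nl)→36120 …(+1); best=1560 via (A,nl_idx)
  {AB}: card=800; try (B,hash)→1080, (A,nl_idx)→1200, (B,nl_idx)→2900, (A,merge)→3320, (B,merge)→3580, (A,hash)→5480 …(+2); best=1080 via (B,hash)
  {ABC}: card=24; try (A,nl_idx)→1824, (B,hash)→2400, (C,hash)→3560, (B,nl_idx)→3744, (A,merge)→4680, (B,merge)→5440 …(+5); best=1824 via (A,nl_idx)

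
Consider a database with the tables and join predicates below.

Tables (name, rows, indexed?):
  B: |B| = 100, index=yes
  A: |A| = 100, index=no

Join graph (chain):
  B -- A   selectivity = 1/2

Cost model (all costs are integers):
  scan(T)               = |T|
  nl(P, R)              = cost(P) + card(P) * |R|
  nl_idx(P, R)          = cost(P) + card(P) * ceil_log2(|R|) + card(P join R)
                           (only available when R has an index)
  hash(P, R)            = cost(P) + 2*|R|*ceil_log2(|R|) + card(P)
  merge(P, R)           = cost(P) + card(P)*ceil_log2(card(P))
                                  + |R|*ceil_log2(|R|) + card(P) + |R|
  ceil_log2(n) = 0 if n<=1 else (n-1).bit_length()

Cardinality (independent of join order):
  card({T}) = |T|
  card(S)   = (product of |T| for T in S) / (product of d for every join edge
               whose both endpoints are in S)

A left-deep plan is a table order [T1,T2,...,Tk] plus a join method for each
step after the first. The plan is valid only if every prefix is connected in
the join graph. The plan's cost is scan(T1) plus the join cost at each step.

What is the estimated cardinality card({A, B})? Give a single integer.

Tables in S: A(100), B(100)
Edges inside S: B-A(d=2)
numerator = 100 * 100 = 10000
denominator = 2 = 2
card(S) = 10000 / 2 = 5000

5000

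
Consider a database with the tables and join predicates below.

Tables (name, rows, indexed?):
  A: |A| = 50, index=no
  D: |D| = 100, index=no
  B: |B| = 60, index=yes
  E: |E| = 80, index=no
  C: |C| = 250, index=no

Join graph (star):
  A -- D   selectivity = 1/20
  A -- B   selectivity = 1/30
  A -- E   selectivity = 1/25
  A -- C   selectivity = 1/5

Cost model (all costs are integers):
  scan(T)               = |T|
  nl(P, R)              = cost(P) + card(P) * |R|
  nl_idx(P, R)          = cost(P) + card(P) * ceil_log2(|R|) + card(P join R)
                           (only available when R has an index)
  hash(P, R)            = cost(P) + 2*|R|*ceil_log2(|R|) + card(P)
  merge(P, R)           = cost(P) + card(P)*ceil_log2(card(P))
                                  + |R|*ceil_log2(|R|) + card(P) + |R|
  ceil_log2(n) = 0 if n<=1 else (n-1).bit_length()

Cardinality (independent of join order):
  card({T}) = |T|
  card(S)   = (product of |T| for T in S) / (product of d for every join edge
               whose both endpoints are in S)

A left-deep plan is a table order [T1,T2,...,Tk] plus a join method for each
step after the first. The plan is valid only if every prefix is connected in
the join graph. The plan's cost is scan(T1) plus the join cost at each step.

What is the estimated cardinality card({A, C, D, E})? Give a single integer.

40000

Tables in S: A(50), C(250), D(100), E(80)
Edges inside S: A-D(d=20), A-E(d=25), A-C(d=5)
numerator = 50 * 250 * 100 * 80 = 100000000
denominator = 20 * 25 * 5 = 2500
card(S) = 100000000 / 2500 = 40000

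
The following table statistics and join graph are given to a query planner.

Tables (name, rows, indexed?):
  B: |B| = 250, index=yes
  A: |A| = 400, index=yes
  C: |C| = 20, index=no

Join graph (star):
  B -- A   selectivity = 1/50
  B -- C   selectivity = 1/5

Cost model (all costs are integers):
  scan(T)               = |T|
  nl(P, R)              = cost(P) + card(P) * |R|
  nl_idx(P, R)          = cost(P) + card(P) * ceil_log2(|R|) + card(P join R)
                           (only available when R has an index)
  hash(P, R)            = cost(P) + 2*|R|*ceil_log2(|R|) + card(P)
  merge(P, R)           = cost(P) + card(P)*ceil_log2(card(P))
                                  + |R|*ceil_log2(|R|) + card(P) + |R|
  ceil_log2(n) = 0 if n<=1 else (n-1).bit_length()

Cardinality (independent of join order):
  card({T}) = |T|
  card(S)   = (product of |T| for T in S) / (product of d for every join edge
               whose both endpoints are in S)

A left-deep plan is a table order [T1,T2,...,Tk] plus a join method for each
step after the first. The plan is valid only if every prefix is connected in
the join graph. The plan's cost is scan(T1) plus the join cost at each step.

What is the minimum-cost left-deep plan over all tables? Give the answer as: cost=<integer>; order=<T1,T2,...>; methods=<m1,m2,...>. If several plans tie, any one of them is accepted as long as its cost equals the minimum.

Selinger DP (subsets sized 1..n):
  {B}: scan cost=250, card=250
  {A}: scan cost=400, card=400
  {C}: scan cost=20, card=20
  {AB}: card=2000; try (A,nl_idx)→4500, (B,hash)→4800, (B,nl_idx)→5600, (A,merge)→6500, (B,merge)→6650, (A,hash)→7700 …(+2); best=4500 via (A,nl_idx)
  {BC}: card=1000; try (C,hash)→700, (B,nl_idx)→1180, (B,merge)→2390, (C,merge)→2620, (B,hash)→4040, (B,nl)→5020 …(+1); best=700 via (C,hash)
  {ABC}: card=8000; try (C,hash)→6700, (A,hash)→8900, (A,merge)→15700, (A,nl_idx)→17700, (C,merge)→28620, (C,nl)→44500 …(+1); best=6700 via (C,hash)

cost=6700; order=B,A,C; methods=nl_idx,hash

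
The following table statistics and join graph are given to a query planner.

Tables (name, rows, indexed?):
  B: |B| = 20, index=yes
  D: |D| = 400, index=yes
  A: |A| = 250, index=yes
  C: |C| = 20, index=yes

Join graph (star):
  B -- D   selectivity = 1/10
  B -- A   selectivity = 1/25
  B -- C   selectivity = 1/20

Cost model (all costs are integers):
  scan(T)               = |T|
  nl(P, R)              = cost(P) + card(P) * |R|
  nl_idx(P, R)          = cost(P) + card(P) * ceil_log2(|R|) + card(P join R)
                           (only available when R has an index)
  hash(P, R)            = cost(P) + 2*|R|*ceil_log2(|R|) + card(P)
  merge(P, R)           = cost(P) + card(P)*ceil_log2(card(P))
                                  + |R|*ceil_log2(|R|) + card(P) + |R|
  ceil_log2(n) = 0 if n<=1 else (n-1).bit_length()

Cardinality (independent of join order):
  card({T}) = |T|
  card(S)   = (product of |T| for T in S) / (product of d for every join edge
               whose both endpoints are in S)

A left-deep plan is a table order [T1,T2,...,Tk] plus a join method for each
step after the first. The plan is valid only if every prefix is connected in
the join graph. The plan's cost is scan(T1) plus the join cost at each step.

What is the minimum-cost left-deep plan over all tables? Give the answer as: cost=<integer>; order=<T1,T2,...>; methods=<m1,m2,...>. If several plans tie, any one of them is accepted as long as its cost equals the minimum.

Selinger DP (subsets sized 1..n):
  {B}: scan cost=20, card=20
  {D}: scan cost=400, card=400
  {A}: scan cost=250, card=250
  {C}: scan cost=20, card=20
  {BD}: card=800; try (D,nl_idx)→1000, (B,hash)→1000, (B,nl_idx)→3200, (D,merge)→4140, (B,merge)→4520, (D,hash)→7240 …(+2); best=1000 via (D,nl_idx)
  {AB}: card=200; try (A,nl_idx)→380, (B,hash)→700, (B,nl_idx)→1700, (A,merge)→2390, (B,merge)→2620, (A,hash)→4040 …(+2); best=380 via (A,nl_idx)
  {BC}: card=20; try (C,nl_idx)→140, (B,nl_idx)→140, (C,hash)→240, (B,hash)→240, (C,merge)→260, (B,merge)→260 …(+2); best=140 via (C,nl_idx)
  {ABD}: card=8000; try (A,hash)→5800, (D,merge)→6180, (D,hash)→7780, (D,nl_idx)→10180, (A,merge)→12050, (A,nl_idx)→15400 …(+2); best=5800 via (A,hash)
  {BCD}: card=800; try (D,nl_idx)→1120, (C,hash)→2000, (D,merge)→4260, (C,nl_idx)→5800, (D,hash)→7360, (D,nl)→8140 …(+2); best=1120 via (D,nl_idx)
  {ABC}: card=200; try (A,nl_idx)→500, (C,hash)→780, (C,nl_idx)→1580, (C,merge)→2300, (A,merge)→2510, (A,hash)→4160 …(+2); best=500 via (A,nl_idx)
  {ABCD}: card=8000; try (A,hash)→5920, (D,merge)→6300, (D,hash)→7900, (D,nl_idx)→10300, (A,merge)→12170, (C,hash)→14000 …(+6); best=5920 via (A,hash)

cost=5920; order=B,C,D,A; methods=nl_idx,nl_idx,hash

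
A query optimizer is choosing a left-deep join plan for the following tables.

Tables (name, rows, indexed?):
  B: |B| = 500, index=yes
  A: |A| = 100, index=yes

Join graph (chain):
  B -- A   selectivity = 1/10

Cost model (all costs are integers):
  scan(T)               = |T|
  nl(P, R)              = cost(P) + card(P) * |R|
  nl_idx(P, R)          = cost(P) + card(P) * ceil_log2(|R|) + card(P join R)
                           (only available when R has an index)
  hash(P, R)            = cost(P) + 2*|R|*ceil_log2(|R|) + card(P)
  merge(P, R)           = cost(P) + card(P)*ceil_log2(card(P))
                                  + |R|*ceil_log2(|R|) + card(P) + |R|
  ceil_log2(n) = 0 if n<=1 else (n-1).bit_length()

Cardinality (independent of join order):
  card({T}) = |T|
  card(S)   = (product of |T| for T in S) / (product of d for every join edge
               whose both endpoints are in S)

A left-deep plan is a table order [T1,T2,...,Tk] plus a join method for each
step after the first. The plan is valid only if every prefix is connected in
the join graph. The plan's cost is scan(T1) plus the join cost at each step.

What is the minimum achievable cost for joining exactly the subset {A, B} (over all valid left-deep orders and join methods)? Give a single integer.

Selinger DP over subsets of {A,B}:
  {B}: scan cost=500, card=500
  {A}: scan cost=100, card=100
  {AB}: card=5000; try (A,hash)→2400, (B,merge)→5900, (B,nl_idx)→6000, (A,merge)→6300, (A,nl_idx)→9000, (B,hash)→9200 …(+2); best=2400 via (A,hash)

2400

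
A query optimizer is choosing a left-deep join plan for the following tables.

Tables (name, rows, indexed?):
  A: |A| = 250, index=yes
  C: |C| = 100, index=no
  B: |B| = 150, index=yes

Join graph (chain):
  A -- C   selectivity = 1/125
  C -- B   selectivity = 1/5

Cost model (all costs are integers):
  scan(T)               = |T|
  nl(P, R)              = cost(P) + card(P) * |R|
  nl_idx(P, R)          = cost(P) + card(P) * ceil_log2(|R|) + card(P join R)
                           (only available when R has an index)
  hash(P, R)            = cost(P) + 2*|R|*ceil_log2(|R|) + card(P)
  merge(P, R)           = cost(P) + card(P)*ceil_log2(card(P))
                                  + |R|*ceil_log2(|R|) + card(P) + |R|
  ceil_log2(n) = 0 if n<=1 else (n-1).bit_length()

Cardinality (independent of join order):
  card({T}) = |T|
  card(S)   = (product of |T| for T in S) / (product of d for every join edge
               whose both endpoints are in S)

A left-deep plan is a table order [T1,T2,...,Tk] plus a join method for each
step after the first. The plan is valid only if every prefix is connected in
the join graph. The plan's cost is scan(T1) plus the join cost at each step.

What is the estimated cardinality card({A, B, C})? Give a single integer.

6000

Tables in S: A(250), B(150), C(100)
Edges inside S: A-C(d=125), C-B(d=5)
numerator = 250 * 150 * 100 = 3750000
denominator = 125 * 5 = 625
card(S) = 3750000 / 625 = 6000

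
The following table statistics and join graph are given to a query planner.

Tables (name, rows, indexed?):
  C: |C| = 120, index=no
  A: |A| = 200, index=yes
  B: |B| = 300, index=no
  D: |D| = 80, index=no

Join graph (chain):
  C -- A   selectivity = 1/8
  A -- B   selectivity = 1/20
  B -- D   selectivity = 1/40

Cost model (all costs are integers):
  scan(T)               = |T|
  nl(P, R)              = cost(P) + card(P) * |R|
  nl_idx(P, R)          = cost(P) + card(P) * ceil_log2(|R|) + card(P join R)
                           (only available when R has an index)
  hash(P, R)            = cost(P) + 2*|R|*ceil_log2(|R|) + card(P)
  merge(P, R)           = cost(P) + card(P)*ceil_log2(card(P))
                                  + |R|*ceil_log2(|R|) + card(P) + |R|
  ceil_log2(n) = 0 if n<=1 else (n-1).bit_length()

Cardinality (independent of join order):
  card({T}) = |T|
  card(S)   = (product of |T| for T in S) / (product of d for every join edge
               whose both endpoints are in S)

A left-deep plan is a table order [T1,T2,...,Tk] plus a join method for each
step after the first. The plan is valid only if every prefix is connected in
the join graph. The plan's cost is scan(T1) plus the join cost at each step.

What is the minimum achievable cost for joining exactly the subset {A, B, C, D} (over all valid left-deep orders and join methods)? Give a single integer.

Selinger DP over subsets of {A,B,C,D}:
  {C}: scan cost=120, card=120
  {A}: scan cost=200, card=200
  {B}: scan cost=300, card=300
  {D}: scan cost=80, card=80
  {AC}: card=3000; try (C,hash)→2080, (A,merge)→2880, (C,merge)→2960, (A,hash)→3440, (A,nl_idx)→4080, (A,nl)→24120 …(+1); best=2080 via (C,hash)
  {AB}: card=3000; try (A,hash)→3800, (B,merge)→5000, (A,merge)→5100, (A,nl_idx)→5700, (B,hash)→5800, (B,nl)→60200 …(+1); best=3800 via (A,hash)
  {BD}: card=600; try (D,hash)→1720, (B,merge)→3720, (D,merge)→3940, (B,hash)→5560, (B,nl)→24080, (D,nl)→24300; best=1720 via (D,hash)
  {ABC}: card=45000; try (C,hash)→8480, (B,hash)→10480, (C,merge)→43760, (B,merge)→44080, (C,nl)→363800, (B,nl)→902080; best=8480 via (C,hash)
  {ABD}: card=6000; try (A,hash)→5520, (D,hash)→7920, (A,merge)→10120, (A,nl_idx)→12520, (D,merge)→43440, (A,nl)→121720 …(+1); best=5520 via (A,hash)
  {ABCD}: card=90000; try (C,hash)→13200, (D,hash)→54600, (C,merge)→90480, (C,nl)→725520, (D,merge)→774120, (D,nl)→3608480; best=13200 via (C,hash)

13200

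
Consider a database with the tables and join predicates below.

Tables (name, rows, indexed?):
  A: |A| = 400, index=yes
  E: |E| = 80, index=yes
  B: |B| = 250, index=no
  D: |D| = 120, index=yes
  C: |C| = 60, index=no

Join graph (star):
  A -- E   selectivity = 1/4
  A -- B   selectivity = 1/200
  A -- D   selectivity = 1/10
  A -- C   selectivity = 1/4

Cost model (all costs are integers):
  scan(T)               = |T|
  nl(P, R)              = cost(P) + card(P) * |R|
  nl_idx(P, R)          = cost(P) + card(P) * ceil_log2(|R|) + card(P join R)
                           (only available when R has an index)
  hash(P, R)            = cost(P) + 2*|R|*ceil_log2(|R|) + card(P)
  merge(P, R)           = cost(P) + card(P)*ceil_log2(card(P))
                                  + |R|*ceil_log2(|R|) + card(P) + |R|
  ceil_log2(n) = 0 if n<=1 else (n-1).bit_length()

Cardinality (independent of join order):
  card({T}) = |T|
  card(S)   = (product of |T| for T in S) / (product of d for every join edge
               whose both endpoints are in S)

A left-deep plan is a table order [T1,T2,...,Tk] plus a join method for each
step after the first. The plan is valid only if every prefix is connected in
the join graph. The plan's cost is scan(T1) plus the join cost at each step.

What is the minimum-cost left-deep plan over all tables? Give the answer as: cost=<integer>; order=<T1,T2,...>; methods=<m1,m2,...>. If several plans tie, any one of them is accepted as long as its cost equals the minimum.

cost=103020; order=B,A,D,C,E; methods=nl_idx,hash,hash,hash

Selinger DP (subsets sized 1..n):
  {A}: scan cost=400, card=400
  {E}: scan cost=80, card=80
  {B}: scan cost=250, card=250
  {D}: scan cost=120, card=120
  {C}: scan cost=60, card=60
  {AE}: card=8000; try (E,hash)→1920, (A,merge)→4720, (E,merge)→5040, (A,hash)→7360, (A,nl_idx)→8800, (E,nl_idx)→11200 …(+2); best=1920 via (E,hash)
  {AB}: card=500; try (A,nl_idx)→3000, (B,hash)→4800, (A,merge)→6500, (B,merge)→6650, (A,hash)→7700, (A,nl)→100250 …(+1); best=3000 via (A,nl_idx)
  {AD}: card=4800; try (D,hash)→2480, (A,merge)→5080, (D,merge)→5360, (A,nl_idx)→6000, (A,hash)→7440, (D,nl_idx)→8000 …(+2); best=2480 via (D,hash)
  {AC}: card=6000; try (C,hash)→1520, (A,merge)→4480, (C,merge)→4820, (A,nl_idx)→6600, (A,hash)→7320, (A,nl)→24060 …(+1); best=1520 via (C,hash)
  {ABE}: card=10000; try (E,hash)→4620, (E,merge)→8640, (B,hash)→13920, (E,nl_idx)→16500, (E,nl)→43000, (B,merge)→116170 …(+1); best=4620 via (E,hash)
  {ADE}: card=96000; try (E,hash)→8400, (D,hash)→11600, (E,merge)→70320, (D,merge)→114880, (E,nl_idx)→132080, (D,nl_idx)→153920 …(+2); best=8400 via (E,hash)
  {ACE}: card=120000; try (E,hash)→8640, (C,hash)→10640, (E,merge)→86160, (C,merge)→114340, (E,nl_idx)→163520, (E,nl)→481520 …(+1); best=8640 via (E,hash)
  {ABD}: card=6000; try (D,hash)→5180, (D,merge)→8960, (B,hash)→11280, (D,nl_idx)→12500, (D,nl)→63000, (B,merge)→71930 …(+1); best=5180 via (D,hash)
  {ABC}: card=7500; try (C,hash)→4220, (C,merge)→8420, (B,hash)→11520, (C,nl)→33000, (B,merge)→87770, (B,nl)→1501520; best=4220 via (C,hash)
  {ACD}: card=72000; try (C,hash)→8000, (D,hash)→9200, (C,merge)→70100, (D,merge)→86480, (D,nl_idx)→115520, (C,nl)→290480 …(+1); best=8000 via (C,hash)
  {ABDE}: card=120000; try (E,hash)→12300, (D,hash)→16300, (E,merge)→89820, (B,hash)→108400, (D,merge)→155580, (E,nl_idx)→167180 …(+5); best=12300 via (E,hash)
  {ABCE}: card=150000; try (E,hash)→12840, (C,hash)→15340, (E,merge)→109860, (B,hash)→132640, (C,merge)→155040, (E,nl_idx)→206720 …(+4); best=12840 via (E,hash)
  {ACDE}: card=1440000; try (E,hash)→81120, (C,hash)→105120, (D,hash)→130320, (E,merge)→1304640, (C,merge)→1736820, (E,nl_idx)→1952000 …(+5); best=81120 via (E,hash)
  {ABCD}: card=90000; try (C,hash)→11900, (D,hash)→13400, (B,hash)→84000, (C,merge)→89600, (D,merge)→110180, (D,nl_idx)→146720 …(+4); best=11900 via (C,hash)
  {ABCDE}: card=1800000; try (E,hash)→103020, (C,hash)→133020, (D,hash)→164520, (B,hash)→1525120, (E,merge)→1632540, (C,merge)→2172720 …(+8); best=103020 via (E,hash)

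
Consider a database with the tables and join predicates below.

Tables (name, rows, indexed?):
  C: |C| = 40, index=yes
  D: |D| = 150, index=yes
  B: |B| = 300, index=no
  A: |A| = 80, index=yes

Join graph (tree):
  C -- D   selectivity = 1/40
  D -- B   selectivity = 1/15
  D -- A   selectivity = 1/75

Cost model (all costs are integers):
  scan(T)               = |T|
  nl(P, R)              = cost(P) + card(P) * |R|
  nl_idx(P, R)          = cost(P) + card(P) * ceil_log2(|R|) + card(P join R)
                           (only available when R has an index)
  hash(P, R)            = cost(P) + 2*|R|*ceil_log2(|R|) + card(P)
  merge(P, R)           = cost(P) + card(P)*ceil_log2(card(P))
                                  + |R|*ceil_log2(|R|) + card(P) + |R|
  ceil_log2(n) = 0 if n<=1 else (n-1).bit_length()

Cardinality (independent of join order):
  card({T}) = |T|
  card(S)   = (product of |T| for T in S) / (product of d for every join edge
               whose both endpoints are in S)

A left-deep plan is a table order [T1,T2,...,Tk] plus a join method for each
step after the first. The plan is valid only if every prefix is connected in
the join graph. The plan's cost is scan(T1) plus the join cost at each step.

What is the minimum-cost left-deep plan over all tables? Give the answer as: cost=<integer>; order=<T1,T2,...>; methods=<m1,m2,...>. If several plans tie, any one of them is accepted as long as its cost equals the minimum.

cost=5960; order=A,D,C,B; methods=nl_idx,hash,merge

Selinger DP (subsets sized 1..n):
  {C}: scan cost=40, card=40
  {D}: scan cost=150, card=150
  {B}: scan cost=300, card=300
  {A}: scan cost=80, card=80
  {CD}: card=150; try (D,nl_idx)→510, (C,hash)→780, (C,nl_idx)→1200, (D,merge)→1670, (C,merge)→1780, (D,hash)→2480 …(+2); best=510 via (D,nl_idx)
  {BD}: card=3000; try (D,hash)→3000, (B,merge)→4500, (D,merge)→4650, (D,nl_idx)→5700, (B,hash)→5700, (B,nl)→45150 …(+1); best=3000 via (D,hash)
  {AD}: card=160; try (D,nl_idx)→880, (A,nl_idx)→1360, (A,hash)→1420, (D,merge)→2070, (A,merge)→2140, (D,hash)→2560 …(+2); best=880 via (D,nl_idx)
  {BCD}: card=3000; try (B,merge)→4860, (B,hash)→6060, (C,hash)→6480, (C,nl_idx)→24000, (C,merge)→42280, (B,nl)→45510 …(+1); best=4860 via (B,merge)
  {ACD}: card=160; try (C,hash)→1520, (A,nl_idx)→1720, (A,hash)→1780, (C,nl_idx)→2000, (A,merge)→2500, (C,merge)→2600 …(+2); best=1520 via (C,hash)
  {ABD}: card=3200; try (B,merge)→5320, (B,hash)→6440, (A,hash)→7120, (A,nl_idx)→27200, (A,merge)→42640, (B,nl)→48880 …(+1); best=5320 via (B,merge)
  {ABCD}: card=3200; try (B,merge)→5960, (B,hash)→7080, (A,hash)→8980, (C,hash)→9000, (C,nl_idx)→27720, (A,nl_idx)→29060 …(+5); best=5960 via (B,merge)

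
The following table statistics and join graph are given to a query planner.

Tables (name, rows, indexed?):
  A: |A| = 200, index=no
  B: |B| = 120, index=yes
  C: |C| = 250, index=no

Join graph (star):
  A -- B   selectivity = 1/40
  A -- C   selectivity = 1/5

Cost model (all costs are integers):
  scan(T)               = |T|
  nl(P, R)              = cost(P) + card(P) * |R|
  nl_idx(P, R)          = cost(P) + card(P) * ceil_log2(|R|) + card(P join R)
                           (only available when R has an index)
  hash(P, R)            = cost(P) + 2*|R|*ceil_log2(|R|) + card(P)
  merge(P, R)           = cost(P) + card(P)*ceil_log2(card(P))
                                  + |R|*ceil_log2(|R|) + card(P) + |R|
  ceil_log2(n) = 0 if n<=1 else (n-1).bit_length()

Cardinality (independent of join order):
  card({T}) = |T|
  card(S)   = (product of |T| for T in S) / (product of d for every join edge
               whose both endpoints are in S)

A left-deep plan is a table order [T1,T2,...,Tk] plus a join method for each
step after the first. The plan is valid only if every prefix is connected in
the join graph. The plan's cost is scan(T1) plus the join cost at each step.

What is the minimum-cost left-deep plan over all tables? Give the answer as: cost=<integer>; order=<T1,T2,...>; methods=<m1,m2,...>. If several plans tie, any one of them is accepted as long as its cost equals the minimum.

Selinger DP (subsets sized 1..n):
  {A}: scan cost=200, card=200
  {B}: scan cost=120, card=120
  {C}: scan cost=250, card=250
  {AB}: card=600; try (B,hash)→2080, (B,nl_idx)→2200, (A,merge)→2880, (B,merge)→2960, (A,hash)→3440, (A,nl)→24120 …(+1); best=2080 via (B,hash)
  {AC}: card=10000; try (A,hash)→3700, (C,merge)→4250, (A,merge)→4300, (C,hash)→4400, (C,nl)→50200, (A,nl)→50250; best=3700 via (A,hash)
  {ABC}: card=30000; try (C,hash)→6680, (C,merge)→10930, (B,hash)→15380, (B,nl_idx)→103700, (C,nl)→152080, (B,merge)→154660 …(+1); best=6680 via (C,hash)

cost=6680; order=A,B,C; methods=hash,hash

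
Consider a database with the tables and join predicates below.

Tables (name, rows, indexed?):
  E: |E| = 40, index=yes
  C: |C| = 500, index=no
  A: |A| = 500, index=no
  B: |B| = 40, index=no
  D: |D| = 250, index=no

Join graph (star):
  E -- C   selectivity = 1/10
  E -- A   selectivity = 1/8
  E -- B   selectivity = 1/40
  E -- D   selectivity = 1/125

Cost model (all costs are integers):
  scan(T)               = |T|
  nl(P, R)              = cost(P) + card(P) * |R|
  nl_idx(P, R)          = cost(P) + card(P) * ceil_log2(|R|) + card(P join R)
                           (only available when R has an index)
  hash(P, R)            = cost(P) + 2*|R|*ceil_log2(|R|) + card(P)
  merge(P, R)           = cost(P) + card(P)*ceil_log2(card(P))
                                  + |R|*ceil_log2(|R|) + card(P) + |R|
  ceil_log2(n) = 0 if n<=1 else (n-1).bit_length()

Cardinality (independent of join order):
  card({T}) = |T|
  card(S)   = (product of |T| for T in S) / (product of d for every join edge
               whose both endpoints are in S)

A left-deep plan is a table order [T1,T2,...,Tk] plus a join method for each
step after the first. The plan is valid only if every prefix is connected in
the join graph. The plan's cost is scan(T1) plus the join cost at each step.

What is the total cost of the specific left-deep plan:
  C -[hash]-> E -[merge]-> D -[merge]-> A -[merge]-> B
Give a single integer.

step 1: scan C: cost=500, card=500
step 2: join E via hash
    card(P join E) = 500*40/(10) = 2000
    cost = 500 + 2*40*6 + 500 = 1480
step 3: join D via merge
    card(P join D) = 2000*250/(125) = 4000
    cost = 1480 + 2000*11 + 250*8 + 2000 + 250 = 27730
step 4: join A via merge
    card(P join A) = 4000*500/(8) = 250000
    cost = 27730 + 4000*12 + 500*9 + 4000 + 500 = 84730
step 5: join B via merge
    card(P join B) = 250000*40/(40) = 250000
    cost = 84730 + 250000*18 + 40*6 + 250000 + 40 = 4835010

4835010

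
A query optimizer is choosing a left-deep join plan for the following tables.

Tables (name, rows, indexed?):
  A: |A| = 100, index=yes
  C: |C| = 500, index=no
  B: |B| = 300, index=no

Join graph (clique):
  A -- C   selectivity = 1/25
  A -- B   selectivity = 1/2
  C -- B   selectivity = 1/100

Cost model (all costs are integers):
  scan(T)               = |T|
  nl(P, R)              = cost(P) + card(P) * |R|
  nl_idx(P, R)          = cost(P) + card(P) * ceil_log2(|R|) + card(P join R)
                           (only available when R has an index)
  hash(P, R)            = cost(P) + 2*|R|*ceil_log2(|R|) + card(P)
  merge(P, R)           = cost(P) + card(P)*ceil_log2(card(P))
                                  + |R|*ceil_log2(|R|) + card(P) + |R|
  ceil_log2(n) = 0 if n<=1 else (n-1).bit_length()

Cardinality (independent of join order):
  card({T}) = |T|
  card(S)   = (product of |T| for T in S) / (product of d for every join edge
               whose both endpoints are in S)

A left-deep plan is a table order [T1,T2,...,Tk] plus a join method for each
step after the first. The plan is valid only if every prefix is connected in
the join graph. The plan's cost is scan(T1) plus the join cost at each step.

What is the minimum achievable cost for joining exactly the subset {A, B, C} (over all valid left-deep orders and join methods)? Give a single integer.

Selinger DP over subsets of {A,B,C}:
  {A}: scan cost=100, card=100
  {C}: scan cost=500, card=500
  {B}: scan cost=300, card=300
  {AC}: card=2000; try (A,hash)→2400, (C,merge)→5900, (A,nl_idx)→6000, (A,merge)→6300, (C,hash)→9200, (C,nl)→50100 …(+1); best=2400 via (A,hash)
  {AB}: card=15000; try (A,hash)→2000, (B,merge)→3900, (A,merge)→4100, (B,hash)→5600, (A,nl_idx)→17400, (B,nl)→30100 …(+1); best=2000 via (A,hash)
  {BC}: card=1500; try (B,hash)→6400, (C,merge)→8300, (B,merge)→8500, (C,hash)→9600, (C,nl)→150300, (B,nl)→150500; best=6400 via (B,hash)
  {ABC}: card=3000; try (A,hash)→9300, (B,hash)→9800, (A,nl_idx)→19900, (A,merge)→25200, (C,hash)→26000, (B,merge)→29400 …(+4); best=9300 via (A,hash)

9300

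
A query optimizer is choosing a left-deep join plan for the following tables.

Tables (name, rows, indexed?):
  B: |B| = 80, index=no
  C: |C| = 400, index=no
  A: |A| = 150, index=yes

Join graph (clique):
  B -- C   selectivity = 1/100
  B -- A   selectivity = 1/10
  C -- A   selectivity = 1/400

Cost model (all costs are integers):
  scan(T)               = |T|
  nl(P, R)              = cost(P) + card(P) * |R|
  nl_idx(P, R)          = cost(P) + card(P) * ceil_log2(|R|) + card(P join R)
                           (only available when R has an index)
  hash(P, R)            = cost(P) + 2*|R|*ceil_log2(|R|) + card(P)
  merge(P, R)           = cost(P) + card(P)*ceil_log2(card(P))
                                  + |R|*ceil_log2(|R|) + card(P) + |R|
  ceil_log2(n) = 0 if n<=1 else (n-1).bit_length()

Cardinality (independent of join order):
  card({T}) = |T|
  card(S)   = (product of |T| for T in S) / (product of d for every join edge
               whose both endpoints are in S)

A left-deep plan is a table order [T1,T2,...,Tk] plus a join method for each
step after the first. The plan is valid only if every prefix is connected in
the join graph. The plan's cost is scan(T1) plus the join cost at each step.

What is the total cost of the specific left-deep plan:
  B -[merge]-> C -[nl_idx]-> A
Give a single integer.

step 1: scan B: cost=80, card=80
step 2: join C via merge
    card(P join C) = 80*400/(100) = 320
    cost = 80 + 80*7 + 400*9 + 80 + 400 = 4720
step 3: join A via nl_idx
    card(P join A) = 320*150/(10*400) = 12
    cost = 4720 + 320*8 + 12 = 7292

7292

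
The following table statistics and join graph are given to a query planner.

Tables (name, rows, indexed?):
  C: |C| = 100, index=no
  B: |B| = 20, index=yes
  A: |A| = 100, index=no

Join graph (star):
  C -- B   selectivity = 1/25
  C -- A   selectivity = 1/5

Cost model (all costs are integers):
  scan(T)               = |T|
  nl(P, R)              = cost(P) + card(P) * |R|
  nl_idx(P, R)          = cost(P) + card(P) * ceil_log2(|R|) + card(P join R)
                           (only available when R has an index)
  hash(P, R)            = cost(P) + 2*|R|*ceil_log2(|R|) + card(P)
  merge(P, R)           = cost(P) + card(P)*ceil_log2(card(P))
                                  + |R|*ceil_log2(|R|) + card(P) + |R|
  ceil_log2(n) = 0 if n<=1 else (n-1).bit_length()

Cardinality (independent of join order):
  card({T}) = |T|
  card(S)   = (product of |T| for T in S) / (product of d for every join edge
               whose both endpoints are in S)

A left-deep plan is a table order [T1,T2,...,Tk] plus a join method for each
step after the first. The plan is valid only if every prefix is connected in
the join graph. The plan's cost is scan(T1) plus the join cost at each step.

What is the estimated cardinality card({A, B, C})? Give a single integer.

1600

Tables in S: A(100), B(20), C(100)
Edges inside S: C-B(d=25), C-A(d=5)
numerator = 100 * 20 * 100 = 200000
denominator = 25 * 5 = 125
card(S) = 200000 / 125 = 1600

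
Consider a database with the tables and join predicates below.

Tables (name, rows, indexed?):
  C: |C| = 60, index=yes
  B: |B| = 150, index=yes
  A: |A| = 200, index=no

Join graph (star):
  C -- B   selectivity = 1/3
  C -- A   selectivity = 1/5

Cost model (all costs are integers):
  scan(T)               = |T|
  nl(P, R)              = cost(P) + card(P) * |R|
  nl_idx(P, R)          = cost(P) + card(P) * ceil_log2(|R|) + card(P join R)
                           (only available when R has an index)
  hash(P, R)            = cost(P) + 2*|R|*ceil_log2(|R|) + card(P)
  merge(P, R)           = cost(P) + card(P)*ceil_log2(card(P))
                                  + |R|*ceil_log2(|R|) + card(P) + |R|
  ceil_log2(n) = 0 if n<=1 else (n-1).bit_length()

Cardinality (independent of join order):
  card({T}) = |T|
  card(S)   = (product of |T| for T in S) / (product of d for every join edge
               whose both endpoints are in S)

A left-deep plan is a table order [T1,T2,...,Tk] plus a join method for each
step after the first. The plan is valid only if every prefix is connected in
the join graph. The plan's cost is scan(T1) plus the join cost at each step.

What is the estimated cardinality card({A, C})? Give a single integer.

Tables in S: A(200), C(60)
Edges inside S: C-A(d=5)
numerator = 200 * 60 = 12000
denominator = 5 = 5
card(S) = 12000 / 5 = 2400

2400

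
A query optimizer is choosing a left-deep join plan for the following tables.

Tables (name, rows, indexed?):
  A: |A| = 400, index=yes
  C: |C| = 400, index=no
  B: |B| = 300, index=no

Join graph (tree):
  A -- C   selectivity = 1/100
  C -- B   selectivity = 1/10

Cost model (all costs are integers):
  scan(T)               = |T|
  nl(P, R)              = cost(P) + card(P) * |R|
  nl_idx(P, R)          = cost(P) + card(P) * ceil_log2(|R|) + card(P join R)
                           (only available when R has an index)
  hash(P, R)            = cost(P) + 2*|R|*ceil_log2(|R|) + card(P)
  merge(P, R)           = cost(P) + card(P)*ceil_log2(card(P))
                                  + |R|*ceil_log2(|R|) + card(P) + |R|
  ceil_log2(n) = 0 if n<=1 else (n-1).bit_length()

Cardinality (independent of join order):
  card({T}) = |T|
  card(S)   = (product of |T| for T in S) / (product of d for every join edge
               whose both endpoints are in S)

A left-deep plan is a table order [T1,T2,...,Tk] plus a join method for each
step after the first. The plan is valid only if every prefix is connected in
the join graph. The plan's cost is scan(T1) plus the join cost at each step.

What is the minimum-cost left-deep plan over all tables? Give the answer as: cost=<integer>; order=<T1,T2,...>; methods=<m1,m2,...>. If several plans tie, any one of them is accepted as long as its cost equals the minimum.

cost=12600; order=C,A,B; methods=nl_idx,hash

Selinger DP (subsets sized 1..n):
  {A}: scan cost=400, card=400
  {C}: scan cost=400, card=400
  {B}: scan cost=300, card=300
  {AC}: card=1600; try (A,nl_idx)→5600, (C,hash)→8000, (A,hash)→8000, (C,merge)→8400, (A,merge)→8400, (C,nl)→160400 …(+1); best=5600 via (A,nl_idx)
  {BC}: card=12000; try (B,hash)→6200, (C,merge)→7300, (B,merge)→7400, (C,hash)→7800, (C,nl)→120300, (B,nl)→120400; best=6200 via (B,hash)
  {ABC}: card=48000; try (B,hash)→12600, (A,hash)→25400, (B,merge)→27800, (A,nl_idx)→162200, (A,merge)→190200, (B,nl)→485600 …(+1); best=12600 via (B,hash)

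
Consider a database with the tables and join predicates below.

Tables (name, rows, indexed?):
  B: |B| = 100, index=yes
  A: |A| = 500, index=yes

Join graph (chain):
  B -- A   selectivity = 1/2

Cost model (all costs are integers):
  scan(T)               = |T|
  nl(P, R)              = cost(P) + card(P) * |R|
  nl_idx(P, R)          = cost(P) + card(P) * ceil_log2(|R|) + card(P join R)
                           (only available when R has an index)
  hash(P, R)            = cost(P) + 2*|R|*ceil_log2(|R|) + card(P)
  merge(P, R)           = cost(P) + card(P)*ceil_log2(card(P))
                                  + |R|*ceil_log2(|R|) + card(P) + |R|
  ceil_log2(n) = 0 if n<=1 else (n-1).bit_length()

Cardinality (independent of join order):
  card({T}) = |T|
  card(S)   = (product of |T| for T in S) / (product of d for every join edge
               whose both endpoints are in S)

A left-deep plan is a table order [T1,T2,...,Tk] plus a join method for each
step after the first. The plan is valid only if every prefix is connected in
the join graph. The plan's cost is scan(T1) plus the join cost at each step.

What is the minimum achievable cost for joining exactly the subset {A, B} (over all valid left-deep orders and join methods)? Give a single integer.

Selinger DP over subsets of {A,B}:
  {B}: scan cost=100, card=100
  {A}: scan cost=500, card=500
  {AB}: card=25000; try (B,hash)→2400, (A,merge)→5900, (B,merge)→6300, (A,hash)→9200, (A,nl_idx)→26000, (B,nl_idx)→29000 …(+2); best=2400 via (B,hash)

2400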